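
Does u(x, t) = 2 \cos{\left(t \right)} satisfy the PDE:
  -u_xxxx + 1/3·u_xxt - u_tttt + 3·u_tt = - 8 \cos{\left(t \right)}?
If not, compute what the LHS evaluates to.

Evaluate each term of the left-hand side for u = 2 \cos{\left(t \right)}.
Derivatives:
  u_xxxx = 0
  u_xxt = 0
  u_tttt = 2 \cos{\left(t \right)}
  u_tt = - 2 \cos{\left(t \right)}
Terms:
  -u_xxxx = 0
  1/3·u_xxt = 0
  -u_tttt = - 2 \cos{\left(t \right)}
  3·u_tt = - 6 \cos{\left(t \right)}
Sum: LHS = - 8 \cos{\left(t \right)}
This is exactly the given right-hand side, so u is a solution.

Answer: Yes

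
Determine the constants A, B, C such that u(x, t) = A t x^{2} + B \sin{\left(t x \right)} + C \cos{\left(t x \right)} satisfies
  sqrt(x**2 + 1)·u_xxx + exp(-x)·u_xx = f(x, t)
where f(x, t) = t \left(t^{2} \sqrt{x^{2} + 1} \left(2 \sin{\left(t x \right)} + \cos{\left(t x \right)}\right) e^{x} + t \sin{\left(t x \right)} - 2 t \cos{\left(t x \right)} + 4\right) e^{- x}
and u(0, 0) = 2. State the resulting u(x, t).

Substitute the ansatz u = A t x^{2} + B \sin{\left(t x \right)} + C \cos{\left(t x \right)} into the left-hand side.
Derivatives of the ansatz:
  u_xxx = - B t^{3} \cos{\left(t x \right)} + C t^{3} \sin{\left(t x \right)}
  u_xx = 2 A t - B t^{2} \sin{\left(t x \right)} - C t^{2} \cos{\left(t x \right)}
Term by term:
  sqrt(x**2 + 1)·u_xxx = - B t^{3} \sqrt{x^{2} + 1} \cos{\left(t x \right)} + C t^{3} \sqrt{x^{2} + 1} \sin{\left(t x \right)}
  exp(-x)·u_xx = 2 A t e^{- x} - B t^{2} e^{- x} \sin{\left(t x \right)} - C t^{2} e^{- x} \cos{\left(t x \right)}
So the left-hand side equals
  2 A t e^{- x} - B t^{3} \sqrt{x^{2} + 1} \cos{\left(t x \right)} - B t^{2} e^{- x} \sin{\left(t x \right)} + C t^{3} \sqrt{x^{2} + 1} \sin{\left(t x \right)} - C t^{2} e^{- x} \cos{\left(t x \right)}
This must equal f(x, t) identically; expanded, f = 2 t^{3} \sqrt{x^{2} + 1} \sin{\left(t x \right)} + t^{3} \sqrt{x^{2} + 1} \cos{\left(t x \right)} + t^{2} e^{- x} \sin{\left(t x \right)} - 2 t^{2} e^{- x} \cos{\left(t x \right)} + 4 t e^{- x}.
Matching coefficients of the independent functions:
  [t e^{- x}]:  2 A = 4
  [t^{2} e^{- x} \sin{\left(t x \right)}, t^{3} \sqrt{x^{2} + 1} \cos{\left(t x \right)}]:  - B = 1
  [t^{2} e^{- x} \cos{\left(t x \right)}]:  - C = -2
  [t^{3} \sqrt{x^{2} + 1} \sin{\left(t x \right)}]:  C = 2
Solving: A = 2, B = -1, C = 2.
Check against the point condition:
  u(0, 0) = 2  ⟹  C = 2  ✓
Hence u(x, t) = 2 t x^{2} - \sin{\left(t x \right)} + 2 \cos{\left(t x \right)}.

Answer: u(x, t) = 2 t x^{2} - \sin{\left(t x \right)} + 2 \cos{\left(t x \right)}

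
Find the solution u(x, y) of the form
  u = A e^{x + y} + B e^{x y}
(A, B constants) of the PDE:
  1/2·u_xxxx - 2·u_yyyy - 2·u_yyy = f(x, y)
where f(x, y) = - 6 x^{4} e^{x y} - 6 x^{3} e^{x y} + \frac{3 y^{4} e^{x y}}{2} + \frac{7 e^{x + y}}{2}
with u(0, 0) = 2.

Substitute the ansatz u = A e^{x + y} + B e^{x y} into the left-hand side.
Derivatives of the ansatz:
  u_xxxx = A e^{x} e^{y} + B y^{4} e^{x y}
  u_yyyy = A e^{x} e^{y} + B x^{4} e^{x y}
  u_yyy = A e^{x} e^{y} + B x^{3} e^{x y}
Term by term:
  1/2·u_xxxx = \frac{A e^{x} e^{y}}{2} + \frac{B y^{4} e^{x y}}{2}
  -2·u_yyyy = - 2 A e^{x} e^{y} - 2 B x^{4} e^{x y}
  -2·u_yyy = - 2 A e^{x} e^{y} - 2 B x^{3} e^{x y}
So the left-hand side equals
  - \frac{7 A e^{x} e^{y}}{2} - 2 B x^{4} e^{x y} - 2 B x^{3} e^{x y} + \frac{B y^{4} e^{x y}}{2}
This must equal f(x, y) identically; expanded, f = - 6 x^{4} e^{x y} - 6 x^{3} e^{x y} + \frac{3 y^{4} e^{x y}}{2} + \frac{7 e^{x} e^{y}}{2}.
Matching coefficients of the independent functions:
  [x^{3} e^{x y}, x^{4} e^{x y}]:  - 2 B = -6
  [y^{4} e^{x y}]:  \frac{B}{2} = \frac{3}{2}
  [e^{x} e^{y}]:  - \frac{7 A}{2} = \frac{7}{2}
Solving: A = -1, B = 3.
Check against the point condition:
  u(0, 0) = 2  ⟹  A + B = 2  ✓
Hence u(x, y) = 3 e^{x y} - e^{x + y}.

Answer: u(x, y) = 3 e^{x y} - e^{x + y}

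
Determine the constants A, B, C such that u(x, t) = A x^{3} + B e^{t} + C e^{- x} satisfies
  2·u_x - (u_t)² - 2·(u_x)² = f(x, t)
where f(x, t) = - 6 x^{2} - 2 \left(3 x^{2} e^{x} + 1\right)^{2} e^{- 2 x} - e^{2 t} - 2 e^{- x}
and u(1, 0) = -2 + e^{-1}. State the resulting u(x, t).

Answer: u(x, t) = - x^{3} - e^{t} + e^{- x}

Derivation:
Substitute the ansatz u = A x^{3} + B e^{t} + C e^{- x} into the left-hand side.
Derivatives of the ansatz:
  u_x = 3 A x^{2} - C e^{- x}
  u_t = B e^{t}
Term by term:
  2·u_x = 6 A x^{2} - 2 C e^{- x}
  -(u_t)² = - B^{2} e^{2 t}
  -2·(u_x)² = - 18 A^{2} x^{4} + 12 A C x^{2} e^{- x} - 2 C^{2} e^{- 2 x}
So the left-hand side equals
  - 18 A^{2} x^{4} + 12 A C x^{2} e^{- x} + 6 A x^{2} - B^{2} e^{2 t} - 2 C^{2} e^{- 2 x} - 2 C e^{- x}
This must equal f(x, t) identically; expanded, f = - 18 x^{4} - 6 x^{2} - 12 x^{2} e^{- x} - e^{2 t} - 2 e^{- x} - 2 e^{- 2 x}.
Matching coefficients of the independent functions:
  [x^{2}]:  6 A = -6
  [x^{4}]:  - 18 A^{2} = -18
  [x^{2} e^{- x}]:  12 A C = -12
  [e^{2 t}]:  - B^{2} = -1
  [e^{- 2 x}]:  - 2 C^{2} = -2
  [e^{- x}]:  - 2 C = -2
These equations allow (A, B, C) = (-1, -1, 1) or (-1, 1, 1).
Impose the point condition(s):
  u(1, 0) = -2 + e^{-1}  ⟹  A + B + \frac{C}{e} = -2 + e^{-1}
Only A = -1, B = -1, C = 1 satisfies everything.
Hence u(x, t) = - x^{3} - e^{t} + e^{- x}.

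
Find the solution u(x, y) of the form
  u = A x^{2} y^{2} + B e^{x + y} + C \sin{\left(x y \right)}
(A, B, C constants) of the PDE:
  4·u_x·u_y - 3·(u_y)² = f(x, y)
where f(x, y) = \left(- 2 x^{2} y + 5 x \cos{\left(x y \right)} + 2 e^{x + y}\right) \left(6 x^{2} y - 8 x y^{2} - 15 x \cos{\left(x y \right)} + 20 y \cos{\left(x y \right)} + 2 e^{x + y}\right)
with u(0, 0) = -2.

Answer: u(x, y) = x^{2} y^{2} - 2 e^{x + y} - 5 \sin{\left(x y \right)}

Derivation:
Substitute the ansatz u = A x^{2} y^{2} + B e^{x + y} + C \sin{\left(x y \right)} into the left-hand side.
Derivatives of the ansatz:
  u_x = 2 A x y^{2} + B e^{x} e^{y} + C y \cos{\left(x y \right)}
  u_y = 2 A x^{2} y + B e^{x} e^{y} + C x \cos{\left(x y \right)}
Term by term:
  4·u_x·u_y = 16 A^{2} x^{3} y^{3} + 8 A B x^{2} y e^{x} e^{y} + 8 A B x y^{2} e^{x} e^{y} + 16 A C x^{2} y^{2} \cos{\left(x y \right)} + 4 B^{2} e^{2 x} e^{2 y} + 4 B C x e^{x} e^{y} \cos{\left(x y \right)} + 4 B C y e^{x} e^{y} \cos{\left(x y \right)} + 4 C^{2} x y \cos^{2}{\left(x y \right)}
  -3·(u_y)² = - 12 A^{2} x^{4} y^{2} - 12 A B x^{2} y e^{x} e^{y} - 12 A C x^{3} y \cos{\left(x y \right)} - 3 B^{2} e^{2 x} e^{2 y} - 6 B C x e^{x} e^{y} \cos{\left(x y \right)} - 3 C^{2} x^{2} \cos^{2}{\left(x y \right)}
So the left-hand side equals
  - 12 A^{2} x^{4} y^{2} + 16 A^{2} x^{3} y^{3} - 4 A B x^{2} y e^{x} e^{y} + 8 A B x y^{2} e^{x} e^{y} - 12 A C x^{3} y \cos{\left(x y \right)} + 16 A C x^{2} y^{2} \cos{\left(x y \right)} + B^{2} e^{2 x} e^{2 y} - 2 B C x e^{x} e^{y} \cos{\left(x y \right)} + 4 B C y e^{x} e^{y} \cos{\left(x y \right)} - 3 C^{2} x^{2} \cos^{2}{\left(x y \right)} + 4 C^{2} x y \cos^{2}{\left(x y \right)}
This must equal f(x, y) identically; expanded, f = - 12 x^{4} y^{2} + 16 x^{3} y^{3} + 60 x^{3} y \cos{\left(x y \right)} - 80 x^{2} y^{2} \cos{\left(x y \right)} + 8 x^{2} y e^{x} e^{y} - 75 x^{2} \cos^{2}{\left(x y \right)} - 16 x y^{2} e^{x} e^{y} + 100 x y \cos^{2}{\left(x y \right)} - 20 x e^{x} e^{y} \cos{\left(x y \right)} + 40 y e^{x} e^{y} \cos{\left(x y \right)} + 4 e^{2 x} e^{2 y}.
Matching coefficients of the independent functions:
  [x^{2} \cos^{2}{\left(x y \right)}]:  - 3 C^{2} = -75
  [x^{3} y^{3}]:  16 A^{2} = 16
  [x^{4} y^{2}]:  - 12 A^{2} = -12
  [e^{2 x} e^{2 y}]:  B^{2} = 4
  [x y \cos^{2}{\left(x y \right)}]:  4 C^{2} = 100
  [x^{2} y^{2} \cos{\left(x y \right)}]:  16 A C = -80
  [x^{3} y \cos{\left(x y \right)}]:  - 12 A C = 60
  [x y^{2} e^{x} e^{y}]:  8 A B = -16
  [x e^{x} e^{y} \cos{\left(x y \right)}]:  - 2 B C = -20
  [x^{2} y e^{x} e^{y}]:  - 4 A B = 8
  [y e^{x} e^{y} \cos{\left(x y \right)}]:  4 B C = 40
These equations allow (A, B, C) = (-1, 2, 5) or (1, -2, -5).
Impose the point condition(s):
  u(0, 0) = -2  ⟹  B = -2
Only A = 1, B = -2, C = -5 satisfies everything.
Hence u(x, y) = x^{2} y^{2} - 2 e^{x + y} - 5 \sin{\left(x y \right)}.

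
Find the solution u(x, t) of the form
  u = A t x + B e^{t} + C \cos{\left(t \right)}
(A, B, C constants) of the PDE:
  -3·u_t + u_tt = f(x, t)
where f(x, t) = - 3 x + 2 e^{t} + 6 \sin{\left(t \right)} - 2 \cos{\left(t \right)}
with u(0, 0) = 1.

Substitute the ansatz u = A t x + B e^{t} + C \cos{\left(t \right)} into the left-hand side.
Derivatives of the ansatz:
  u_t = A x + B e^{t} - C \sin{\left(t \right)}
  u_tt = B e^{t} - C \cos{\left(t \right)}
Term by term:
  -3·u_t = - 3 A x - 3 B e^{t} + 3 C \sin{\left(t \right)}
  u_tt = B e^{t} - C \cos{\left(t \right)}
So the left-hand side equals
  - 3 A x - 2 B e^{t} + 3 C \sin{\left(t \right)} - C \cos{\left(t \right)}
This must equal f(x, t) = - 3 x + 2 e^{t} + 6 \sin{\left(t \right)} - 2 \cos{\left(t \right)} identically.
Matching coefficients of the independent functions:
  [x]:  - 3 A = -3
  [e^{t}]:  - 2 B = 2
  [\sin{\left(t \right)}]:  3 C = 6
  [\cos{\left(t \right)}]:  - C = -2
Solving: A = 1, B = -1, C = 2.
Check against the point condition:
  u(0, 0) = 1  ⟹  B + C = 1  ✓
Hence u(x, t) = t x - e^{t} + 2 \cos{\left(t \right)}.

Answer: u(x, t) = t x - e^{t} + 2 \cos{\left(t \right)}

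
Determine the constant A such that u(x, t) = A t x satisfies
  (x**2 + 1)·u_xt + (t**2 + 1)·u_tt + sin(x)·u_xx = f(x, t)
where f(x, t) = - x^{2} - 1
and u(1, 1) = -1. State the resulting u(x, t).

Substitute the ansatz u = A t x into the left-hand side.
Derivatives of the ansatz:
  u_xt = A
  u_tt = 0
  u_xx = 0
Term by term:
  (x**2 + 1)·u_xt = A x^{2} + A
  (t**2 + 1)·u_tt = 0
  sin(x)·u_xx = 0
So the left-hand side equals
  A x^{2} + A
This must equal f(x, t) = - x^{2} - 1 identically.
Matching coefficients of the independent functions:
  [constant term, x^{2}]:  A = -1
Solving: A = -1.
Check against the point condition:
  u(1, 1) = -1  ⟹  A = -1  ✓
Hence u(x, t) = - t x.

Answer: u(x, t) = - t x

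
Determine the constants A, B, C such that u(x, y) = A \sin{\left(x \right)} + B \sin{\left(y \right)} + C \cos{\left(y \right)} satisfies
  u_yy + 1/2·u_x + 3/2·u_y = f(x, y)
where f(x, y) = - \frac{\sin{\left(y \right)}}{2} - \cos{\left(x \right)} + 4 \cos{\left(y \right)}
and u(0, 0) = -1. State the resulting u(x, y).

Substitute the ansatz u = A \sin{\left(x \right)} + B \sin{\left(y \right)} + C \cos{\left(y \right)} into the left-hand side.
Derivatives of the ansatz:
  u_yy = - B \sin{\left(y \right)} - C \cos{\left(y \right)}
  u_x = A \cos{\left(x \right)}
  u_y = B \cos{\left(y \right)} - C \sin{\left(y \right)}
Term by term:
  u_yy = - B \sin{\left(y \right)} - C \cos{\left(y \right)}
  1/2·u_x = \frac{A \cos{\left(x \right)}}{2}
  3/2·u_y = \frac{3 B \cos{\left(y \right)}}{2} - \frac{3 C \sin{\left(y \right)}}{2}
So the left-hand side equals
  \frac{A \cos{\left(x \right)}}{2} - B \sin{\left(y \right)} + \frac{3 B \cos{\left(y \right)}}{2} - \frac{3 C \sin{\left(y \right)}}{2} - C \cos{\left(y \right)}
This must equal f(x, y) = - \frac{\sin{\left(y \right)}}{2} - \cos{\left(x \right)} + 4 \cos{\left(y \right)} identically.
Matching coefficients of the independent functions:
  [\sin{\left(y \right)}]:  - B - \frac{3 C}{2} = - \frac{1}{2}
  [\cos{\left(x \right)}]:  \frac{A}{2} = -1
  [\cos{\left(y \right)}]:  \frac{3 B}{2} - C = 4
Solving: A = -2, B = 2, C = -1.
Check against the point condition:
  u(0, 0) = -1  ⟹  C = -1  ✓
Hence u(x, y) = - 2 \sin{\left(x \right)} + 2 \sin{\left(y \right)} - \cos{\left(y \right)}.

Answer: u(x, y) = - 2 \sin{\left(x \right)} + 2 \sin{\left(y \right)} - \cos{\left(y \right)}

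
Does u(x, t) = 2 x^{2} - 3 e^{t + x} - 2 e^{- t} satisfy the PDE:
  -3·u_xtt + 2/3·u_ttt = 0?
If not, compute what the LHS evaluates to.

Evaluate each term of the left-hand side for u = 2 x^{2} - 3 e^{t + x} - 2 e^{- t}.
Derivatives:
  u_xtt = - 3 e^{t} e^{x}
  u_ttt = - 3 e^{t} e^{x} + 2 e^{- t}
Terms:
  -3·u_xtt = 9 e^{t + x}
  2/3·u_ttt = \frac{2 \left(2 - 3 e^{2 t + x}\right) e^{- t}}{3}
Sum: LHS = \frac{\left(21 e^{2 t + x} + 4\right) e^{- t}}{3}
Given right-hand side: 0. Difference LHS − RHS = \frac{\left(21 e^{2 t + x} + 4\right) e^{- t}}{3} ≠ 0, so u is not a solution.

Answer: No, the LHS evaluates to \frac{\left(21 e^{2 t + x} + 4\right) e^{- t}}{3}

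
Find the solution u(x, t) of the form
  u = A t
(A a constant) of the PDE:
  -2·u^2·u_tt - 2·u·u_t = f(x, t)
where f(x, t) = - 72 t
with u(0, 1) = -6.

Answer: u(x, t) = - 6 t

Derivation:
Substitute the ansatz u = A t into the left-hand side.
Derivatives of the ansatz:
  u_tt = 0
  u_t = A
Term by term:
  -2·u^2·u_tt = 0
  -2·u·u_t = - 2 A^{2} t
So the left-hand side equals
  - 2 A^{2} t
This must equal f(x, t) = - 72 t identically.
Matching coefficients of the independent functions:
  [t]:  - 2 A^{2} = -72
These equations allow (A) = (-6) or (6).
Impose the point condition(s):
  u(0, 1) = -6  ⟹  A = -6
Only A = -6 satisfies everything.
Hence u(x, t) = - 6 t.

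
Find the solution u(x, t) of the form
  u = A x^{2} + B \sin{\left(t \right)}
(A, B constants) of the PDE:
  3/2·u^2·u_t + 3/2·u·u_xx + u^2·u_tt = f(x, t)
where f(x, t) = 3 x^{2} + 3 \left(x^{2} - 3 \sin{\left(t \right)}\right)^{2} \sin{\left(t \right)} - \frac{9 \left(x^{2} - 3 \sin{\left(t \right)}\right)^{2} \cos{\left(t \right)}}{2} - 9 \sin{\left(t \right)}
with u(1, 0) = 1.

Substitute the ansatz u = A x^{2} + B \sin{\left(t \right)} into the left-hand side.
Derivatives of the ansatz:
  u_t = B \cos{\left(t \right)}
  u_xx = 2 A
  u_tt = - B \sin{\left(t \right)}
Term by term:
  3/2·u^2·u_t = \frac{3 A^{2} B x^{4} \cos{\left(t \right)}}{2} + 3 A B^{2} x^{2} \sin{\left(t \right)} \cos{\left(t \right)} + \frac{3 B^{3} \sin^{2}{\left(t \right)} \cos{\left(t \right)}}{2}
  3/2·u·u_xx = 3 A^{2} x^{2} + 3 A B \sin{\left(t \right)}
  u^2·u_tt = - A^{2} B x^{4} \sin{\left(t \right)} - 2 A B^{2} x^{2} \sin^{2}{\left(t \right)} - B^{3} \sin^{3}{\left(t \right)}
So the left-hand side equals
  - A^{2} B x^{4} \sin{\left(t \right)} + \frac{3 A^{2} B x^{4} \cos{\left(t \right)}}{2} + 3 A^{2} x^{2} - 2 A B^{2} x^{2} \sin^{2}{\left(t \right)} + 3 A B^{2} x^{2} \sin{\left(t \right)} \cos{\left(t \right)} + 3 A B \sin{\left(t \right)} - B^{3} \sin^{3}{\left(t \right)} + \frac{3 B^{3} \sin^{2}{\left(t \right)} \cos{\left(t \right)}}{2}
This must equal f(x, t) identically; expanded, f = 3 x^{4} \sin{\left(t \right)} - \frac{9 x^{4} \cos{\left(t \right)}}{2} - 18 x^{2} \sin^{2}{\left(t \right)} + 27 x^{2} \sin{\left(t \right)} \cos{\left(t \right)} + 3 x^{2} + 27 \sin^{3}{\left(t \right)} - \frac{81 \sin^{2}{\left(t \right)} \cos{\left(t \right)}}{2} - 9 \sin{\left(t \right)}.
Matching coefficients of the independent functions:
  [x^{2}]:  3 A^{2} = 3
  [x^{2} \sin^{2}{\left(t \right)}]:  - 2 A B^{2} = -18
  [x^{4} \sin{\left(t \right)}]:  - A^{2} B = 3
  [x^{4} \cos{\left(t \right)}]:  \frac{3 A^{2} B}{2} = - \frac{9}{2}
  [\sin^{2}{\left(t \right)} \cos{\left(t \right)}]:  \frac{3 B^{3}}{2} = - \frac{81}{2}
  [x^{2} \sin{\left(t \right)} \cos{\left(t \right)}]:  3 A B^{2} = 27
  [\sin{\left(t \right)}]:  3 A B = -9
  [\sin^{3}{\left(t \right)}]:  - B^{3} = 27
Solving: A = 1, B = -3.
Check against the point condition:
  u(1, 0) = 1  ⟹  A = 1  ✓
Hence u(x, t) = x^{2} - 3 \sin{\left(t \right)}.

Answer: u(x, t) = x^{2} - 3 \sin{\left(t \right)}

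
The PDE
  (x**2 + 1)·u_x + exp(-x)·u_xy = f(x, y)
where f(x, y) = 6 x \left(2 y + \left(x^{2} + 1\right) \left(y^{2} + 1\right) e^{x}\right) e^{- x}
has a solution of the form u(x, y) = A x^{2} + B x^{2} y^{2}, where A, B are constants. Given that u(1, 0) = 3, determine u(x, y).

Substitute the ansatz u = A x^{2} + B x^{2} y^{2} into the left-hand side.
Derivatives of the ansatz:
  u_x = 2 A x + 2 B x y^{2}
  u_xy = 4 B x y
Term by term:
  (x**2 + 1)·u_x = 2 A x^{3} + 2 A x + 2 B x^{3} y^{2} + 2 B x y^{2}
  exp(-x)·u_xy = 4 B x y e^{- x}
So the left-hand side equals
  2 A x^{3} + 2 A x + 2 B x^{3} y^{2} + 2 B x y^{2} + 4 B x y e^{- x}
This must equal f(x, y) identically; expanded, f = 6 x^{3} y^{2} + 6 x^{3} + 6 x y^{2} + 12 x y e^{- x} + 6 x.
Matching coefficients of the independent functions:
  [x, x^{3}]:  2 A = 6
  [x y^{2}, x^{3} y^{2}]:  2 B = 6
  [x y e^{- x}]:  4 B = 12
Solving: A = 3, B = 3.
Check against the point condition:
  u(1, 0) = 3  ⟹  A = 3  ✓
Hence u(x, y) = 3 x^{2} y^{2} + 3 x^{2}.

Answer: u(x, y) = 3 x^{2} y^{2} + 3 x^{2}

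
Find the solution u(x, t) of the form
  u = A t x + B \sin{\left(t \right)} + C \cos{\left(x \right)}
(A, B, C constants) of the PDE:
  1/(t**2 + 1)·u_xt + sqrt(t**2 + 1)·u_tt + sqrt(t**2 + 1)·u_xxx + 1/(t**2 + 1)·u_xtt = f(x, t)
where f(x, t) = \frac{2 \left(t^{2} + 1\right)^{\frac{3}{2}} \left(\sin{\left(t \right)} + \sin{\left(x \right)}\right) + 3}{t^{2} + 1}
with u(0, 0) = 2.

Answer: u(x, t) = 3 t x - 2 \sin{\left(t \right)} + 2 \cos{\left(x \right)}

Derivation:
Substitute the ansatz u = A t x + B \sin{\left(t \right)} + C \cos{\left(x \right)} into the left-hand side.
Derivatives of the ansatz:
  u_xt = A
  u_tt = - B \sin{\left(t \right)}
  u_xxx = C \sin{\left(x \right)}
  u_xtt = 0
Term by term:
  1/(t**2 + 1)·u_xt = \frac{A}{t^{2} + 1}
  sqrt(t**2 + 1)·u_tt = - B \sqrt{t^{2} + 1} \sin{\left(t \right)}
  sqrt(t**2 + 1)·u_xxx = C \sqrt{t^{2} + 1} \sin{\left(x \right)}
  1/(t**2 + 1)·u_xtt = 0
So the left-hand side equals
  \frac{A}{t^{2} + 1} - B \sqrt{t^{2} + 1} \sin{\left(t \right)} + C \sqrt{t^{2} + 1} \sin{\left(x \right)}
This must equal f(x, t) identically; expanded, f = 2 \sqrt{t^{2} + 1} \sin{\left(t \right)} + 2 \sqrt{t^{2} + 1} \sin{\left(x \right)} + \frac{3}{t^{2} + 1}.
Matching coefficients of the independent functions:
  [\sqrt{t^{2} + 1} \sin{\left(t \right)}]:  - B = 2
  [\sqrt{t^{2} + 1} \sin{\left(x \right)}]:  C = 2
  [\frac{1}{t^{2} + 1}]:  A = 3
Solving: A = 3, B = -2, C = 2.
Check against the point condition:
  u(0, 0) = 2  ⟹  C = 2  ✓
Hence u(x, t) = 3 t x - 2 \sin{\left(t \right)} + 2 \cos{\left(x \right)}.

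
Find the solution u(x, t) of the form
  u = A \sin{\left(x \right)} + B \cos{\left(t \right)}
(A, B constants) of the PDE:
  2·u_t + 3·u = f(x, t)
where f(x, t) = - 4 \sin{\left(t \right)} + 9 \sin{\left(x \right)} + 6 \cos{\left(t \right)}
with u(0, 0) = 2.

Substitute the ansatz u = A \sin{\left(x \right)} + B \cos{\left(t \right)} into the left-hand side.
Derivatives of the ansatz:
  u_t = - B \sin{\left(t \right)}
Term by term:
  2·u_t = - 2 B \sin{\left(t \right)}
  3·u = 3 A \sin{\left(x \right)} + 3 B \cos{\left(t \right)}
So the left-hand side equals
  3 A \sin{\left(x \right)} - 2 B \sin{\left(t \right)} + 3 B \cos{\left(t \right)}
This must equal f(x, t) = - 4 \sin{\left(t \right)} + 9 \sin{\left(x \right)} + 6 \cos{\left(t \right)} identically.
Matching coefficients of the independent functions:
  [\sin{\left(t \right)}]:  - 2 B = -4
  [\sin{\left(x \right)}]:  3 A = 9
  [\cos{\left(t \right)}]:  3 B = 6
Solving: A = 3, B = 2.
Check against the point condition:
  u(0, 0) = 2  ⟹  B = 2  ✓
Hence u(x, t) = 3 \sin{\left(x \right)} + 2 \cos{\left(t \right)}.

Answer: u(x, t) = 3 \sin{\left(x \right)} + 2 \cos{\left(t \right)}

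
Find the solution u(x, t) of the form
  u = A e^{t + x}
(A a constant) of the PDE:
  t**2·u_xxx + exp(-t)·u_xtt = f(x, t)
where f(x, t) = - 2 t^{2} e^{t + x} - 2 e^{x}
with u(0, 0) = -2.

Substitute the ansatz u = A e^{t + x} into the left-hand side.
Derivatives of the ansatz:
  u_xxx = A e^{t} e^{x}
  u_xtt = A e^{t} e^{x}
Term by term:
  t**2·u_xxx = A t^{2} e^{t} e^{x}
  exp(-t)·u_xtt = A e^{x}
So the left-hand side equals
  A t^{2} e^{t} e^{x} + A e^{x}
This must equal f(x, t) identically; expanded, f = - 2 t^{2} e^{t} e^{x} - 2 e^{x}.
Matching coefficients of the independent functions:
  [t^{2} e^{t} e^{x}, e^{x}]:  A = -2
Solving: A = -2.
Check against the point condition:
  u(0, 0) = -2  ⟹  A = -2  ✓
Hence u(x, t) = - 2 e^{t + x}.

Answer: u(x, t) = - 2 e^{t + x}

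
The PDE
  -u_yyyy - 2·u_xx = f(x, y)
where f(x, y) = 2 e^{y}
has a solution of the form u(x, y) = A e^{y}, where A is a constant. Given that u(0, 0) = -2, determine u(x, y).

Substitute the ansatz u = A e^{y} into the left-hand side.
Derivatives of the ansatz:
  u_yyyy = A e^{y}
  u_xx = 0
Term by term:
  -u_yyyy = - A e^{y}
  -2·u_xx = 0
So the left-hand side equals
  - A e^{y}
This must equal f(x, y) = 2 e^{y} identically.
Matching coefficients of the independent functions:
  [e^{y}]:  - A = 2
Solving: A = -2.
Check against the point condition:
  u(0, 0) = -2  ⟹  A = -2  ✓
Hence u(x, y) = - 2 e^{y}.

Answer: u(x, y) = - 2 e^{y}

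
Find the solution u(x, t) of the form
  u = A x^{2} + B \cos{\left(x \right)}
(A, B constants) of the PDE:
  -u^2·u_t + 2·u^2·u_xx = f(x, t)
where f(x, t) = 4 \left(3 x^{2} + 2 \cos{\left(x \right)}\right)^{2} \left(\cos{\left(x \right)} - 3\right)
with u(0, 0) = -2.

Answer: u(x, t) = - 3 x^{2} - 2 \cos{\left(x \right)}

Derivation:
Substitute the ansatz u = A x^{2} + B \cos{\left(x \right)} into the left-hand side.
Derivatives of the ansatz:
  u_t = 0
  u_xx = 2 A - B \cos{\left(x \right)}
Term by term:
  -u^2·u_t = 0
  2·u^2·u_xx = 4 A^{3} x^{4} - 2 A^{2} B x^{4} \cos{\left(x \right)} + 8 A^{2} B x^{2} \cos{\left(x \right)} - 4 A B^{2} x^{2} \cos^{2}{\left(x \right)} + 4 A B^{2} \cos^{2}{\left(x \right)} - 2 B^{3} \cos^{3}{\left(x \right)}
So the left-hand side equals
  4 A^{3} x^{4} - 2 A^{2} B x^{4} \cos{\left(x \right)} + 8 A^{2} B x^{2} \cos{\left(x \right)} - 4 A B^{2} x^{2} \cos^{2}{\left(x \right)} + 4 A B^{2} \cos^{2}{\left(x \right)} - 2 B^{3} \cos^{3}{\left(x \right)}
This must equal f(x, t) identically; expanded, f = 36 x^{4} \cos{\left(x \right)} - 108 x^{4} + 48 x^{2} \cos^{2}{\left(x \right)} - 144 x^{2} \cos{\left(x \right)} + 16 \cos^{3}{\left(x \right)} - 48 \cos^{2}{\left(x \right)}.
Matching coefficients of the independent functions:
  [x^{4}]:  4 A^{3} = -108
  [x^{2} \cos{\left(x \right)}]:  8 A^{2} B = -144
  [x^{2} \cos^{2}{\left(x \right)}]:  - 4 A B^{2} = 48
  [x^{4} \cos{\left(x \right)}]:  - 2 A^{2} B = 36
  [\cos^{2}{\left(x \right)}]:  4 A B^{2} = -48
  [\cos^{3}{\left(x \right)}]:  - 2 B^{3} = 16
Solving: A = -3, B = -2.
Check against the point condition:
  u(0, 0) = -2  ⟹  B = -2  ✓
Hence u(x, t) = - 3 x^{2} - 2 \cos{\left(x \right)}.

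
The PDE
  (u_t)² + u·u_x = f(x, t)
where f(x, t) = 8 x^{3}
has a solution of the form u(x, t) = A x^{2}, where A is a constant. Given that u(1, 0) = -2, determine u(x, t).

Substitute the ansatz u = A x^{2} into the left-hand side.
Derivatives of the ansatz:
  u_t = 0
  u_x = 2 A x
Term by term:
  (u_t)² = 0
  u·u_x = 2 A^{2} x^{3}
So the left-hand side equals
  2 A^{2} x^{3}
This must equal f(x, t) = 8 x^{3} identically.
Matching coefficients of the independent functions:
  [x^{3}]:  2 A^{2} = 8
These equations allow (A) = (-2) or (2).
Impose the point condition(s):
  u(1, 0) = -2  ⟹  A = -2
Only A = -2 satisfies everything.
Hence u(x, t) = - 2 x^{2}.

Answer: u(x, t) = - 2 x^{2}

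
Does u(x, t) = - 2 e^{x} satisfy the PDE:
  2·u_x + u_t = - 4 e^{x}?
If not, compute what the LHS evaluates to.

Evaluate each term of the left-hand side for u = - 2 e^{x}.
Derivatives:
  u_x = - 2 e^{x}
  u_t = 0
Terms:
  2·u_x = - 4 e^{x}
  u_t = 0
Sum: LHS = - 4 e^{x}
This is exactly the given right-hand side, so u is a solution.

Answer: Yes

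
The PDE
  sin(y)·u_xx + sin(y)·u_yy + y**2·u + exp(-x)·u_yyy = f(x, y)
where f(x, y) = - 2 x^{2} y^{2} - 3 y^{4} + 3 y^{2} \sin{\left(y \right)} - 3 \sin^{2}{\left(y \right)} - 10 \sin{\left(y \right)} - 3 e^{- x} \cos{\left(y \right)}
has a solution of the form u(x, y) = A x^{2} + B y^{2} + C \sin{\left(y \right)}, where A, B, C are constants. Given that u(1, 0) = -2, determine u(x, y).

Answer: u(x, y) = - 2 x^{2} - 3 y^{2} + 3 \sin{\left(y \right)}

Derivation:
Substitute the ansatz u = A x^{2} + B y^{2} + C \sin{\left(y \right)} into the left-hand side.
Derivatives of the ansatz:
  u_xx = 2 A
  u_yy = 2 B - C \sin{\left(y \right)}
  u_yyy = - C \cos{\left(y \right)}
Term by term:
  sin(y)·u_xx = 2 A \sin{\left(y \right)}
  sin(y)·u_yy = 2 B \sin{\left(y \right)} - C \sin^{2}{\left(y \right)}
  y**2·u = A x^{2} y^{2} + B y^{4} + C y^{2} \sin{\left(y \right)}
  exp(-x)·u_yyy = - C e^{- x} \cos{\left(y \right)}
So the left-hand side equals
  A x^{2} y^{2} + 2 A \sin{\left(y \right)} + B y^{4} + 2 B \sin{\left(y \right)} + C y^{2} \sin{\left(y \right)} - C \sin^{2}{\left(y \right)} - C e^{- x} \cos{\left(y \right)}
This must equal f(x, y) = - 2 x^{2} y^{2} - 3 y^{4} + 3 y^{2} \sin{\left(y \right)} - 3 \sin^{2}{\left(y \right)} - 10 \sin{\left(y \right)} - 3 e^{- x} \cos{\left(y \right)} identically.
Matching coefficients of the independent functions:
  [y^{4}]:  B = -3
  [x^{2} y^{2}]:  A = -2
  [y^{2} \sin{\left(y \right)}]:  C = 3
  [e^{- x} \cos{\left(y \right)}, \sin^{2}{\left(y \right)}]:  - C = -3
  [\sin{\left(y \right)}]:  2 A + 2 B = -10
Solving: A = -2, B = -3, C = 3.
Check against the point condition:
  u(1, 0) = -2  ⟹  A = -2  ✓
Hence u(x, y) = - 2 x^{2} - 3 y^{2} + 3 \sin{\left(y \right)}.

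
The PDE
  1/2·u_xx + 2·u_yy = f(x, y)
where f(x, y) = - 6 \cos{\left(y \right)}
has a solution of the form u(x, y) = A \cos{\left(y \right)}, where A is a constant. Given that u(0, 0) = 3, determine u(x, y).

Answer: u(x, y) = 3 \cos{\left(y \right)}

Derivation:
Substitute the ansatz u = A \cos{\left(y \right)} into the left-hand side.
Derivatives of the ansatz:
  u_xx = 0
  u_yy = - A \cos{\left(y \right)}
Term by term:
  1/2·u_xx = 0
  2·u_yy = - 2 A \cos{\left(y \right)}
So the left-hand side equals
  - 2 A \cos{\left(y \right)}
This must equal f(x, y) = - 6 \cos{\left(y \right)} identically.
Matching coefficients of the independent functions:
  [\cos{\left(y \right)}]:  - 2 A = -6
Solving: A = 3.
Check against the point condition:
  u(0, 0) = 3  ⟹  A = 3  ✓
Hence u(x, y) = 3 \cos{\left(y \right)}.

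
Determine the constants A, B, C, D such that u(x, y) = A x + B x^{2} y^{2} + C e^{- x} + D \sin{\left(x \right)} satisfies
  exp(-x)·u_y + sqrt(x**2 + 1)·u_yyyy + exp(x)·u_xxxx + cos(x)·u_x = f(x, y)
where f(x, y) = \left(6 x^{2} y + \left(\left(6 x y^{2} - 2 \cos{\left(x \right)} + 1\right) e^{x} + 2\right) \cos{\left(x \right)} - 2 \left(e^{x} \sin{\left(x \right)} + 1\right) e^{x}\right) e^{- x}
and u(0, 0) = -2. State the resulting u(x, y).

Substitute the ansatz u = A x + B x^{2} y^{2} + C e^{- x} + D \sin{\left(x \right)} into the left-hand side.
Derivatives of the ansatz:
  u_y = 2 B x^{2} y
  u_yyyy = 0
  u_xxxx = C e^{- x} + D \sin{\left(x \right)}
  u_x = A + 2 B x y^{2} - C e^{- x} + D \cos{\left(x \right)}
Term by term:
  exp(-x)·u_y = 2 B x^{2} y e^{- x}
  sqrt(x**2 + 1)·u_yyyy = 0
  exp(x)·u_xxxx = C + D e^{x} \sin{\left(x \right)}
  cos(x)·u_x = A \cos{\left(x \right)} + 2 B x y^{2} \cos{\left(x \right)} - C e^{- x} \cos{\left(x \right)} + D \cos^{2}{\left(x \right)}
So the left-hand side equals
  A \cos{\left(x \right)} + 2 B x^{2} y e^{- x} + 2 B x y^{2} \cos{\left(x \right)} + C - C e^{- x} \cos{\left(x \right)} + D e^{x} \sin{\left(x \right)} + D \cos^{2}{\left(x \right)}
This must equal f(x, y) identically; expanded, f = 6 x^{2} y e^{- x} + 6 x y^{2} \cos{\left(x \right)} - 2 e^{x} \sin{\left(x \right)} - 2 \cos^{2}{\left(x \right)} + \cos{\left(x \right)} - 2 + 2 e^{- x} \cos{\left(x \right)}.
Matching coefficients of the independent functions:
  [constant term]:  C = -2
  [e^{- x} \cos{\left(x \right)}]:  - C = 2
  [e^{x} \sin{\left(x \right)}, \cos^{2}{\left(x \right)}]:  D = -2
  [x y^{2} \cos{\left(x \right)}, x^{2} y e^{- x}]:  2 B = 6
  [\cos{\left(x \right)}]:  A = 1
Solving: A = 1, B = 3, C = -2, D = -2.
Check against the point condition:
  u(0, 0) = -2  ⟹  C = -2  ✓
Hence u(x, y) = 3 x^{2} y^{2} + x - 2 \sin{\left(x \right)} - 2 e^{- x}.

Answer: u(x, y) = 3 x^{2} y^{2} + x - 2 \sin{\left(x \right)} - 2 e^{- x}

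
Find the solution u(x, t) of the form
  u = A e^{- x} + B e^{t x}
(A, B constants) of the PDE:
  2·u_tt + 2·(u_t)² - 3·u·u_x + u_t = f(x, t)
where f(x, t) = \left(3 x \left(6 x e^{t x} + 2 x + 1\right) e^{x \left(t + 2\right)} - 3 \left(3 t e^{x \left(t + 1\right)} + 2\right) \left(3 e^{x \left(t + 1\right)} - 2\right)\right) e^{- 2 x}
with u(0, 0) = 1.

Answer: u(x, t) = 3 e^{t x} - 2 e^{- x}

Derivation:
Substitute the ansatz u = A e^{- x} + B e^{t x} into the left-hand side.
Derivatives of the ansatz:
  u_tt = B x^{2} e^{t x}
  u_t = B x e^{t x}
  u_x = - A e^{- x} + B t e^{t x}
Term by term:
  2·u_tt = 2 B x^{2} e^{t x}
  2·(u_t)² = 2 B^{2} x^{2} e^{2 t x}
  -3·u·u_x = 3 A^{2} e^{- 2 x} - 3 A B t e^{- x} e^{t x} + 3 A B e^{- x} e^{t x} - 3 B^{2} t e^{2 t x}
  u_t = B x e^{t x}
So the left-hand side equals
  3 A^{2} e^{- 2 x} - 3 A B t e^{- x} e^{t x} + 3 A B e^{- x} e^{t x} - 3 B^{2} t e^{2 t x} + 2 B^{2} x^{2} e^{2 t x} + 2 B x^{2} e^{t x} + B x e^{t x}
This must equal f(x, t) identically; expanded, f = - 27 t e^{2 t x} + 18 t e^{- x} e^{t x} + 18 x^{2} e^{2 t x} + 6 x^{2} e^{t x} + 3 x e^{t x} - 18 e^{- x} e^{t x} + 12 e^{- 2 x}.
Matching coefficients of the independent functions:
  [t e^{2 t x}]:  - 3 B^{2} = -27
  [x e^{t x}]:  B = 3
  [x^{2} e^{t x}]:  2 B = 6
  [x^{2} e^{2 t x}]:  2 B^{2} = 18
  [e^{- x} e^{t x}]:  3 A B = -18
  [t e^{- x} e^{t x}]:  - 3 A B = 18
  [e^{- 2 x}]:  3 A^{2} = 12
Solving: A = -2, B = 3.
Check against the point condition:
  u(0, 0) = 1  ⟹  A + B = 1  ✓
Hence u(x, t) = 3 e^{t x} - 2 e^{- x}.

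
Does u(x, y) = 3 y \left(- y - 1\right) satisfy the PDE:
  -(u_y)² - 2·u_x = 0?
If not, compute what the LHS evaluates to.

Evaluate each term of the left-hand side for u = 3 y \left(- y - 1\right).
Derivatives:
  u_y = - 6 y - 3
  u_x = 0
Terms:
  -(u_y)² = - 9 \left(2 y + 1\right)^{2}
  -2·u_x = 0
Sum: LHS = - 9 \left(2 y + 1\right)^{2}
Given right-hand side: 0. Difference LHS − RHS = - 9 \left(2 y + 1\right)^{2} ≠ 0, so u is not a solution.

Answer: No, the LHS evaluates to - 9 \left(2 y + 1\right)^{2}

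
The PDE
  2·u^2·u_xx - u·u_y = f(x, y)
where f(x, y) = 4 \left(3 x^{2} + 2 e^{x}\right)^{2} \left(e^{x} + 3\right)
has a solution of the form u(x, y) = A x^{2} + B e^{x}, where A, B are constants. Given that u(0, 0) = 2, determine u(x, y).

Substitute the ansatz u = A x^{2} + B e^{x} into the left-hand side.
Derivatives of the ansatz:
  u_xx = 2 A + B e^{x}
  u_y = 0
Term by term:
  2·u^2·u_xx = 4 A^{3} x^{4} + 2 A^{2} B x^{4} e^{x} + 8 A^{2} B x^{2} e^{x} + 4 A B^{2} x^{2} e^{2 x} + 4 A B^{2} e^{2 x} + 2 B^{3} e^{3 x}
  -u·u_y = 0
So the left-hand side equals
  4 A^{3} x^{4} + 2 A^{2} B x^{4} e^{x} + 8 A^{2} B x^{2} e^{x} + 4 A B^{2} x^{2} e^{2 x} + 4 A B^{2} e^{2 x} + 2 B^{3} e^{3 x}
This must equal f(x, y) identically; expanded, f = 36 x^{4} e^{x} + 108 x^{4} + 48 x^{2} e^{2 x} + 144 x^{2} e^{x} + 16 e^{3 x} + 48 e^{2 x}.
Matching coefficients of the independent functions:
  [x^{4}]:  4 A^{3} = 108
  [x^{2} e^{x}]:  8 A^{2} B = 144
  [x^{2} e^{2 x}, e^{2 x}]:  4 A B^{2} = 48
  [x^{4} e^{x}]:  2 A^{2} B = 36
  [e^{3 x}]:  2 B^{3} = 16
Solving: A = 3, B = 2.
Check against the point condition:
  u(0, 0) = 2  ⟹  B = 2  ✓
Hence u(x, y) = 3 x^{2} + 2 e^{x}.

Answer: u(x, y) = 3 x^{2} + 2 e^{x}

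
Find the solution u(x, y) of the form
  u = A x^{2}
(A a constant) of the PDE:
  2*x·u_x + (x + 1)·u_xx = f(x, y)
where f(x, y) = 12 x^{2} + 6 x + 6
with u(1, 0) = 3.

Answer: u(x, y) = 3 x^{2}

Derivation:
Substitute the ansatz u = A x^{2} into the left-hand side.
Derivatives of the ansatz:
  u_x = 2 A x
  u_xx = 2 A
Term by term:
  2*x·u_x = 4 A x^{2}
  (x + 1)·u_xx = 2 A x + 2 A
So the left-hand side equals
  4 A x^{2} + 2 A x + 2 A
This must equal f(x, y) = 12 x^{2} + 6 x + 6 identically.
Matching coefficients of the independent functions:
  [constant term, x]:  2 A = 6
  [x^{2}]:  4 A = 12
Solving: A = 3.
Check against the point condition:
  u(1, 0) = 3  ⟹  A = 3  ✓
Hence u(x, y) = 3 x^{2}.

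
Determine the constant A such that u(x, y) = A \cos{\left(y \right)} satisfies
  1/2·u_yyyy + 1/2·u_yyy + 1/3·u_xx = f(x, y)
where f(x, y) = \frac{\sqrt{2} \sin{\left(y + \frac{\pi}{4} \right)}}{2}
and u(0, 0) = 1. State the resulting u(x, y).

Substitute the ansatz u = A \cos{\left(y \right)} into the left-hand side.
Derivatives of the ansatz:
  u_yyyy = A \cos{\left(y \right)}
  u_yyy = A \sin{\left(y \right)}
  u_xx = 0
Term by term:
  1/2·u_yyyy = \frac{A \cos{\left(y \right)}}{2}
  1/2·u_yyy = \frac{A \sin{\left(y \right)}}{2}
  1/3·u_xx = 0
So the left-hand side equals
  \frac{A \sin{\left(y \right)}}{2} + \frac{A \cos{\left(y \right)}}{2}
This must equal f(x, y) identically; expanded, f = \frac{\sin{\left(y \right)}}{2} + \frac{\cos{\left(y \right)}}{2}.
Matching coefficients of the independent functions:
  [\sin{\left(y \right)}, \cos{\left(y \right)}]:  \frac{A}{2} = \frac{1}{2}
Solving: A = 1.
Check against the point condition:
  u(0, 0) = 1  ⟹  A = 1  ✓
Hence u(x, y) = \cos{\left(y \right)}.

Answer: u(x, y) = \cos{\left(y \right)}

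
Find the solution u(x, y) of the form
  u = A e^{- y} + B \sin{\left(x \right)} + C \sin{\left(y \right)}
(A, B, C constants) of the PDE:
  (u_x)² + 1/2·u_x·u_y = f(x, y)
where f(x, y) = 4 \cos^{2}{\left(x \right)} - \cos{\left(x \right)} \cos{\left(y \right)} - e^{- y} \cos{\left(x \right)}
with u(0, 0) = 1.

Substitute the ansatz u = A e^{- y} + B \sin{\left(x \right)} + C \sin{\left(y \right)} into the left-hand side.
Derivatives of the ansatz:
  u_x = B \cos{\left(x \right)}
  u_y = - A e^{- y} + C \cos{\left(y \right)}
Term by term:
  (u_x)² = B^{2} \cos^{2}{\left(x \right)}
  1/2·u_x·u_y = - \frac{A B e^{- y} \cos{\left(x \right)}}{2} + \frac{B C \cos{\left(x \right)} \cos{\left(y \right)}}{2}
So the left-hand side equals
  - \frac{A B e^{- y} \cos{\left(x \right)}}{2} + B^{2} \cos^{2}{\left(x \right)} + \frac{B C \cos{\left(x \right)} \cos{\left(y \right)}}{2}
This must equal f(x, y) = 4 \cos^{2}{\left(x \right)} - \cos{\left(x \right)} \cos{\left(y \right)} - e^{- y} \cos{\left(x \right)} identically.
Matching coefficients of the independent functions:
  [e^{- y} \cos{\left(x \right)}]:  - \frac{A B}{2} = -1
  [\cos{\left(x \right)} \cos{\left(y \right)}]:  \frac{B C}{2} = -1
  [\cos^{2}{\left(x \right)}]:  B^{2} = 4
These equations allow (A, B, C) = (-1, -2, 1) or (1, 2, -1).
Impose the point condition(s):
  u(0, 0) = 1  ⟹  A = 1
Only A = 1, B = 2, C = -1 satisfies everything.
Hence u(x, y) = 2 \sin{\left(x \right)} - \sin{\left(y \right)} + e^{- y}.

Answer: u(x, y) = 2 \sin{\left(x \right)} - \sin{\left(y \right)} + e^{- y}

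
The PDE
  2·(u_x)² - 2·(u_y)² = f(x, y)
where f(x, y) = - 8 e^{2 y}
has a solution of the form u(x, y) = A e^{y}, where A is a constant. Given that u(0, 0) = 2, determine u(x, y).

Substitute the ansatz u = A e^{y} into the left-hand side.
Derivatives of the ansatz:
  u_x = 0
  u_y = A e^{y}
Term by term:
  2·(u_x)² = 0
  -2·(u_y)² = - 2 A^{2} e^{2 y}
So the left-hand side equals
  - 2 A^{2} e^{2 y}
This must equal f(x, y) = - 8 e^{2 y} identically.
Matching coefficients of the independent functions:
  [e^{2 y}]:  - 2 A^{2} = -8
These equations allow (A) = (-2) or (2).
Impose the point condition(s):
  u(0, 0) = 2  ⟹  A = 2
Only A = 2 satisfies everything.
Hence u(x, y) = 2 e^{y}.

Answer: u(x, y) = 2 e^{y}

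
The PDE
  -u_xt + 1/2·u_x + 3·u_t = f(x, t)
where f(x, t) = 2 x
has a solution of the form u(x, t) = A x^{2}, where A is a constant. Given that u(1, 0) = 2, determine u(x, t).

Substitute the ansatz u = A x^{2} into the left-hand side.
Derivatives of the ansatz:
  u_xt = 0
  u_x = 2 A x
  u_t = 0
Term by term:
  -u_xt = 0
  1/2·u_x = A x
  3·u_t = 0
So the left-hand side equals
  A x
This must equal f(x, t) = 2 x identically.
Matching coefficients of the independent functions:
  [x]:  A = 2
Solving: A = 2.
Check against the point condition:
  u(1, 0) = 2  ⟹  A = 2  ✓
Hence u(x, t) = 2 x^{2}.

Answer: u(x, t) = 2 x^{2}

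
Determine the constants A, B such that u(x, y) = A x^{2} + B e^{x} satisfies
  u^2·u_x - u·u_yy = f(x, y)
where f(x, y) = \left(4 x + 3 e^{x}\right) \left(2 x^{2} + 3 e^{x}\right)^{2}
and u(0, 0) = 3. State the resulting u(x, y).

Substitute the ansatz u = A x^{2} + B e^{x} into the left-hand side.
Derivatives of the ansatz:
  u_x = 2 A x + B e^{x}
  u_yy = 0
Term by term:
  u^2·u_x = 2 A^{3} x^{5} + A^{2} B x^{4} e^{x} + 4 A^{2} B x^{3} e^{x} + 2 A B^{2} x^{2} e^{2 x} + 2 A B^{2} x e^{2 x} + B^{3} e^{3 x}
  -u·u_yy = 0
So the left-hand side equals
  2 A^{3} x^{5} + A^{2} B x^{4} e^{x} + 4 A^{2} B x^{3} e^{x} + 2 A B^{2} x^{2} e^{2 x} + 2 A B^{2} x e^{2 x} + B^{3} e^{3 x}
This must equal f(x, y) identically; expanded, f = 16 x^{5} + 12 x^{4} e^{x} + 48 x^{3} e^{x} + 36 x^{2} e^{2 x} + 36 x e^{2 x} + 27 e^{3 x}.
Matching coefficients of the independent functions:
  [x^{5}]:  2 A^{3} = 16
  [x e^{2 x}, x^{2} e^{2 x}]:  2 A B^{2} = 36
  [x^{3} e^{x}]:  4 A^{2} B = 48
  [x^{4} e^{x}]:  A^{2} B = 12
  [e^{3 x}]:  B^{3} = 27
Solving: A = 2, B = 3.
Check against the point condition:
  u(0, 0) = 3  ⟹  B = 3  ✓
Hence u(x, y) = 2 x^{2} + 3 e^{x}.

Answer: u(x, y) = 2 x^{2} + 3 e^{x}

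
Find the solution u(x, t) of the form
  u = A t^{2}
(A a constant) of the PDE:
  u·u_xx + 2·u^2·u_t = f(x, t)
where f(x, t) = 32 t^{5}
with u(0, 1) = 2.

Answer: u(x, t) = 2 t^{2}

Derivation:
Substitute the ansatz u = A t^{2} into the left-hand side.
Derivatives of the ansatz:
  u_xx = 0
  u_t = 2 A t
Term by term:
  u·u_xx = 0
  2·u^2·u_t = 4 A^{3} t^{5}
So the left-hand side equals
  4 A^{3} t^{5}
This must equal f(x, t) = 32 t^{5} identically.
Matching coefficients of the independent functions:
  [t^{5}]:  4 A^{3} = 32
Solving: A = 2.
Check against the point condition:
  u(0, 1) = 2  ⟹  A = 2  ✓
Hence u(x, t) = 2 t^{2}.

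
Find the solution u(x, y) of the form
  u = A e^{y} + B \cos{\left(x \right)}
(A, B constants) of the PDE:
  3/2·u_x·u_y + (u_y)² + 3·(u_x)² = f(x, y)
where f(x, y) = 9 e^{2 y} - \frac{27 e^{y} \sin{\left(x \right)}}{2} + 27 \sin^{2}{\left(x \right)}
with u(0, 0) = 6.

Substitute the ansatz u = A e^{y} + B \cos{\left(x \right)} into the left-hand side.
Derivatives of the ansatz:
  u_x = - B \sin{\left(x \right)}
  u_y = A e^{y}
Term by term:
  3/2·u_x·u_y = - \frac{3 A B e^{y} \sin{\left(x \right)}}{2}
  (u_y)² = A^{2} e^{2 y}
  3·(u_x)² = 3 B^{2} \sin^{2}{\left(x \right)}
So the left-hand side equals
  A^{2} e^{2 y} - \frac{3 A B e^{y} \sin{\left(x \right)}}{2} + 3 B^{2} \sin^{2}{\left(x \right)}
This must equal f(x, y) = 9 e^{2 y} - \frac{27 e^{y} \sin{\left(x \right)}}{2} + 27 \sin^{2}{\left(x \right)} identically.
Matching coefficients of the independent functions:
  [e^{y} \sin{\left(x \right)}]:  - \frac{3 A B}{2} = - \frac{27}{2}
  [e^{2 y}]:  A^{2} = 9
  [\sin^{2}{\left(x \right)}]:  3 B^{2} = 27
These equations allow (A, B) = (-3, -3) or (3, 3).
Impose the point condition(s):
  u(0, 0) = 6  ⟹  A + B = 6
Only A = 3, B = 3 satisfies everything.
Hence u(x, y) = 3 e^{y} + 3 \cos{\left(x \right)}.

Answer: u(x, y) = 3 e^{y} + 3 \cos{\left(x \right)}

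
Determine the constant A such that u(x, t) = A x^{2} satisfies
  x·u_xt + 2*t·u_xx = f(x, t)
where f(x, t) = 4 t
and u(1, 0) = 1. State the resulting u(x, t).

Substitute the ansatz u = A x^{2} into the left-hand side.
Derivatives of the ansatz:
  u_xt = 0
  u_xx = 2 A
Term by term:
  x·u_xt = 0
  2*t·u_xx = 4 A t
So the left-hand side equals
  4 A t
This must equal f(x, t) = 4 t identically.
Matching coefficients of the independent functions:
  [t]:  4 A = 4
Solving: A = 1.
Check against the point condition:
  u(1, 0) = 1  ⟹  A = 1  ✓
Hence u(x, t) = x^{2}.

Answer: u(x, t) = x^{2}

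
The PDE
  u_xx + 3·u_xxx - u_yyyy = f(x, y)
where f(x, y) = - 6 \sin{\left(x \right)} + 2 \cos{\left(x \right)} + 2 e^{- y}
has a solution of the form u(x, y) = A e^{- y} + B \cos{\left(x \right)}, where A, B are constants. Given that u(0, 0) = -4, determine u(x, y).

Substitute the ansatz u = A e^{- y} + B \cos{\left(x \right)} into the left-hand side.
Derivatives of the ansatz:
  u_xx = - B \cos{\left(x \right)}
  u_xxx = B \sin{\left(x \right)}
  u_yyyy = A e^{- y}
Term by term:
  u_xx = - B \cos{\left(x \right)}
  3·u_xxx = 3 B \sin{\left(x \right)}
  -u_yyyy = - A e^{- y}
So the left-hand side equals
  - A e^{- y} + 3 B \sin{\left(x \right)} - B \cos{\left(x \right)}
This must equal f(x, y) = - 6 \sin{\left(x \right)} + 2 \cos{\left(x \right)} + 2 e^{- y} identically.
Matching coefficients of the independent functions:
  [e^{- y}]:  - A = 2
  [\sin{\left(x \right)}]:  3 B = -6
  [\cos{\left(x \right)}]:  - B = 2
Solving: A = -2, B = -2.
Check against the point condition:
  u(0, 0) = -4  ⟹  A + B = -4  ✓
Hence u(x, y) = - 2 \cos{\left(x \right)} - 2 e^{- y}.

Answer: u(x, y) = - 2 \cos{\left(x \right)} - 2 e^{- y}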